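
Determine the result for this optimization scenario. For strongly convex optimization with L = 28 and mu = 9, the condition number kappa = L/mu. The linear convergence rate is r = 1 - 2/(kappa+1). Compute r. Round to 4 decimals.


Step 1: Compute the condition number.
kappa = L/mu = 28/9 = 3.1111
Step 2: Compute the convergence rate.
r = 1 - 2/(kappa + 1) = 1 - 2*mu/(L + mu) = (L - mu)/(L + mu) = 19/37 = 0.5135


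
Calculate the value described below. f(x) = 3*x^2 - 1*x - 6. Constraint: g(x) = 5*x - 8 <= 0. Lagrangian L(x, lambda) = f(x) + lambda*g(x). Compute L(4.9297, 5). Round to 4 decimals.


Step 1: Evaluate f(x).
f(4.9297) = 3*4.9297^2 - 1*4.9297 - 6 = 61.9761
Step 2: Evaluate g(x).
g(4.9297) = 5*4.9297 - 8 = 16.6485
Step 3: Compute Lagrangian.
L = 61.9761 + 5*16.6485 = 145.2186


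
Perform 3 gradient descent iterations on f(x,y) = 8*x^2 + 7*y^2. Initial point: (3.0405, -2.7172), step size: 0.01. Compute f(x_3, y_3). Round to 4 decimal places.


Gradient descent on f(x,y) = 8*x^2 + 7*y^2.
Starting point: (3.0405, -2.7172), alpha = 0.01
Step 1: grad_x = 2*8*3.0405 = 48.648, grad_y = 2*7*-2.7172 = -38.0408
  x_1 = 3.0405 - 0.01*48.648 = 2.554
  y_1 = -2.7172 - 0.01*-38.0408 = -2.3368
Step 2: grad_x = 2*8*2.554 = 40.8643, grad_y = 2*7*-2.3368 = -32.7151
  x_2 = 2.554 - 0.01*40.8643 = 2.1454
  y_2 = -2.3368 - 0.01*-32.7151 = -2.0096
Step 3: grad_x = 2*8*2.1454 = 34.326, grad_y = 2*7*-2.0096 = -28.135
  x_3 = 2.1454 - 0.01*34.326 = 1.8021
  y_3 = -2.0096 - 0.01*-28.135 = -1.7283
f(1.8021, -1.7283) = 8*1.8021^2 + 7*(-1.7283)^2 = 46.8899


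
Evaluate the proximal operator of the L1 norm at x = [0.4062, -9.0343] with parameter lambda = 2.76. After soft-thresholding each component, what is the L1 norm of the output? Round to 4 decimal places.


Soft-thresholding with lambda = 2.76:
prox(0.4062) = sign(0.4062)*max(|0.4062| - 2.76, 0) = 0.0
prox(-9.0343) = sign(-9.0343)*max(|-9.0343| - 2.76, 0) = -6.2743
prox(x) = [0.0, -6.2743]
||prox(x)||_1 = 0.0 + 6.2743 = 6.2743


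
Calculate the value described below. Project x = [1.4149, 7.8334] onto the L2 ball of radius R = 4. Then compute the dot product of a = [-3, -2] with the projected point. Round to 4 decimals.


Step 1: Compute ||x|| (intermediates to 6 decimals).
||x|| = sqrt(1.4149^2 + 7.8334^2) = 7.960157
Step 2: Project.
Since ||x|| > R, scale = R/||x|| = 4/7.960157 = 0.502503, proj(x) = scale * x
proj(x) = [0.710991, 3.936307]
Step 3: Dot product.
a^T * proj(x) = -3*0.710991 - 2*3.936307 = -10.0056


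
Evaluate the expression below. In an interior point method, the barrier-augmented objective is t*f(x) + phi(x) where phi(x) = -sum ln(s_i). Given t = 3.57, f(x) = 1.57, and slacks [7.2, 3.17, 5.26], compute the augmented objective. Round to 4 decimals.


Step 1: Compute log-barrier.
ln values: [1.9741, 1.1537, 1.6601]
phi = -(1.9741 + 1.1537 + 1.6601) = -4.7879
Step 2: Compute augmented objective.
t*f(x) = 3.57*1.57 = 5.6049
Total = 5.6049 - 4.7879 = 0.817


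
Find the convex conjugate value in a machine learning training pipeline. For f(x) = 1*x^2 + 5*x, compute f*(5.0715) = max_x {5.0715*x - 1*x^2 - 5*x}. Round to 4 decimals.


f*(y) = sup_x {y*x - a*x^2 - b*x} = sup_x {(y-b)*x - a*x^2}
FOC: (y - b) - 2a*x = 0 => x* = (y - b)/(2a)
x* = (5.0715 - 5)/(2*1) = 0.0358
f*(5.0715) = (y-b)^2/(4a) = (5.0715 - 5)^2/(4*1)
= 0.0051/4 = 0.0013


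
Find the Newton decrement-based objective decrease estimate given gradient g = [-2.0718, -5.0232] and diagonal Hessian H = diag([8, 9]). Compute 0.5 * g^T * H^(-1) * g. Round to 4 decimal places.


Step 1: H is diagonal, so H^(-1) * g = [-0.259, -0.5581].
Step 2: g^T H^(-1) g = sum_i g_i^2 / H_ii
  = (-2.0718)^2/8 + (-5.0232)^2/9
  = 0.5365 + 2.8036 = 3.3402
Step 3: Objective decrease = 0.5 * g^T H^(-1) g = 1.6701


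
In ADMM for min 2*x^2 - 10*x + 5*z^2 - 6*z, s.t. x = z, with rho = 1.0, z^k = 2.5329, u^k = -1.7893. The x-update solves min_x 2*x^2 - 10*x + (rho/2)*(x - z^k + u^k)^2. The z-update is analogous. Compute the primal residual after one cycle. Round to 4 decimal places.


ADMM iteration with rho = 1.0, z^k = 2.5329, u^k = -1.7893
Step 1: x-update.
Minimize 2*x^2 - 10*x + (1.0/2)*(x - 2.5329 - 1.7893)^2
FOC: (2*2 + 1.0)*x = 10 + 1.0*(2.5329 + 1.7893)
x^{k+1} = 2.8644
Step 2: z-update.
Minimize 5*z^2 - 6*z + (1.0/2)*(2.8644 - z - 1.7893)^2
FOC: (2*5 + 1.0)*z = 6 + 1.0*(2.8644 - 1.7893)
z^{k+1} = 0.6432
Step 3: u-update.
u^{k+1} = -1.7893 + 2.8644 - 0.6432 = 0.4319
Step 4: Primal residual = |2.8644 - 0.6432| = 2.2212


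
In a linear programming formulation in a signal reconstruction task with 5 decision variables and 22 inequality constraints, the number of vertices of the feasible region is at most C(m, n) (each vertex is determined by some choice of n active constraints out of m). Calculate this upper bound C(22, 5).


Each vertex corresponds to some choice of n active constraints out of m, so the number of vertices is at most C(m, n) = m! / (n!(m-n)!).
m = 22, n = 5
Numerator: 22 * 21 * 20 * 19 * 18
Denominator: 5! = 120
C(22, 5) = 26334


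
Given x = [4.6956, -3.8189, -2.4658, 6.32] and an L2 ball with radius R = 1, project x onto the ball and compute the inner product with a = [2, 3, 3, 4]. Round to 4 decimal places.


Step 1: Compute ||x|| (intermediates to 6 decimals).
||x|| = sqrt(4.6956^2 + (-3.8189)^2 + (-2.4658)^2 + 6.32^2) = 9.091492
Step 2: Project.
Since ||x|| > R, scale = R/||x|| = 1/9.091492 = 0.109993, proj(x) = scale * x
proj(x) = [0.516483, -0.420052, -0.271221, 0.695156]
Step 3: Dot product.
a^T * proj(x) = 2*0.516483 + 3*(-0.420052) + 3*(-0.271221) + 4*0.695156 = 1.7398


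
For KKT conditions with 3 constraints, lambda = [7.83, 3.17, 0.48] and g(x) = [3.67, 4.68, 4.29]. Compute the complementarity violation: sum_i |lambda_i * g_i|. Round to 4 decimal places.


KKT complementary slackness check:
lambda_1 * g_1 = 7.83 * 3.67 = 28.7361
lambda_2 * g_2 = 3.17 * 4.68 = 14.8356
lambda_3 * g_3 = 0.48 * 4.29 = 2.0592
Total violation = 28.7361 + 14.8356 + 2.0592 = 45.6309


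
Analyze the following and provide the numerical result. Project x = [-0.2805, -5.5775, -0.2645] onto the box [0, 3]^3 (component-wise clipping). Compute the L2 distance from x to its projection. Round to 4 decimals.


Project each component onto [0, 3].
clip(-0.2805) = 0.0, clip(-5.5775) = 0.0, clip(-0.2645) = 0.0
Projection = [0.0, 0.0, 0.0]
Squared diffs: [0.0787, 31.1085, 0.07]
Distance = sqrt(31.2572) = 5.5908


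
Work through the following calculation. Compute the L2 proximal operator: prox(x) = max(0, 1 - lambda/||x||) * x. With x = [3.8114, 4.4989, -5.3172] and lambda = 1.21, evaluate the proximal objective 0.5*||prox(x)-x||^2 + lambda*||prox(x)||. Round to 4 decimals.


Step 1: Compute ||x||.
||x|| = 7.9397
Step 2: Compute scaling factor.
scale = max(0, 1 - 1.21/7.9397) = 0.8476
Step 3: prox(x) = [3.2306, 3.8133, -4.5069]
||prox(x)|| = 6.7297
Step 4: Proximal objective.
0.5*||prox-x||^2 = 0.7321
lambda*||prox|| = 8.1429
Total = 8.875


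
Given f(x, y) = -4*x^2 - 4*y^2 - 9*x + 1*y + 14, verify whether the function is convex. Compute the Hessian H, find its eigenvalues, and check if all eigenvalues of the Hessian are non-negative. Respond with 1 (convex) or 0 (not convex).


The Hessian of f(x,y) = -4*x^2 - 4*y^2 - 9*x + 1*y + 14 is:
H = [[-8, 0], [0, -8]]
Trace = -8 - 8 = -16
Determinant = -8*-8 - (0)^2 = 64
Discriminant = (-16)^2 - 4*64 = 0.0
Eigenvalues: lambda_1 = -8.0, lambda_2 = -8.0
The function is not convex.

0


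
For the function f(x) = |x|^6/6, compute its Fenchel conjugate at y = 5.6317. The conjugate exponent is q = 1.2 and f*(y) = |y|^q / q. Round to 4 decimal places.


The conjugate exponent q satisfies 1/p + 1/q = 1.
p = 6, so q = 6/(6 - 1) = 1.2
|y|^q = 5.6317^1.2 = 7.9573
f*(5.6317) = 7.9573 / 1.2 = 6.6311


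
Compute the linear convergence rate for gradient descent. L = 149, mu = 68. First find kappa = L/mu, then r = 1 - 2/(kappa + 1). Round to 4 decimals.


Step 1: Compute the condition number.
kappa = L/mu = 149/68 = 2.1912
Step 2: Compute the convergence rate.
r = 1 - 2/(kappa + 1) = 1 - 2*mu/(L + mu) = (L - mu)/(L + mu) = 81/217 = 0.3733


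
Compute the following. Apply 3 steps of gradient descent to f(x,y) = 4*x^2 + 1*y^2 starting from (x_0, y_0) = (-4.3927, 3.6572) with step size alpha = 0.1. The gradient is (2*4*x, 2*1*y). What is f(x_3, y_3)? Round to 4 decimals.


Gradient descent on f(x,y) = 4*x^2 + 1*y^2.
Starting point: (-4.3927, 3.6572), alpha = 0.1
Step 1: grad_x = 2*4*-4.3927 = -35.1416, grad_y = 2*1*3.6572 = 7.3144
  x_1 = -4.3927 - 0.1*-35.1416 = -0.8785
  y_1 = 3.6572 - 0.1*7.3144 = 2.9258
Step 2: grad_x = 2*4*-0.8785 = -7.0283, grad_y = 2*1*2.9258 = 5.8515
  x_2 = -0.8785 - 0.1*-7.0283 = -0.1757
  y_2 = 2.9258 - 0.1*5.8515 = 2.3406
Step 3: grad_x = 2*4*-0.1757 = -1.4057, grad_y = 2*1*2.3406 = 4.6812
  x_3 = -0.1757 - 0.1*-1.4057 = -0.0351
  y_3 = 2.3406 - 0.1*4.6812 = 1.8725
f(-0.0351, 1.8725) = 4*(-0.0351)^2 + 1*1.8725^2 = 3.5111


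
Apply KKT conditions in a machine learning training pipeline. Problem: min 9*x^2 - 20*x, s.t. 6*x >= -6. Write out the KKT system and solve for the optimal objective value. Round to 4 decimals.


Step 1: Try lambda = 0 (constraint inactive).
Stationarity: 2*9*x - 20 = 0
x* = 20/(2*9) = 10/9 = 1.1111 (rounded; the exact value 10/9 is used below)
Check constraint: 6*1.1111 = 6.6666 >= -6 -- satisfied.
Step 2: Compute optimal value.
f(x*) = 9*(10/9)^2 - 20*(10/9) = -11.1111


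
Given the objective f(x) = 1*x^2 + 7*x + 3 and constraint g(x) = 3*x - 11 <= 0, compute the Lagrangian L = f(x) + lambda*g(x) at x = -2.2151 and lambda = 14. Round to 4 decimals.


Step 1: Evaluate f(x).
f(-2.2151) = 1*(-2.2151)^2 + 7*(-2.2151) + 3 = -7.599
Step 2: Evaluate g(x).
g(-2.2151) = 3*-2.2151 - 11 = -17.6453
Step 3: Compute Lagrangian.
L = -7.599 + 14*-17.6453 = -254.6332


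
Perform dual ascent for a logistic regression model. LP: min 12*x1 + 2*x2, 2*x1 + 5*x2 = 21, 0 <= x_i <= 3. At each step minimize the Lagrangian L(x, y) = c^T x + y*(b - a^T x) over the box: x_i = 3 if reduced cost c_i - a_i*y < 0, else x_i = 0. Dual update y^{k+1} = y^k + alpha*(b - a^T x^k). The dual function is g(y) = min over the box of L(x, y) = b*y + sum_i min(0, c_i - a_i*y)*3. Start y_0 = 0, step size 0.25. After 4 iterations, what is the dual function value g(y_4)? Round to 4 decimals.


Dual ascent for LP: min 12*x1 + 2*x2, 2*x1 + 5*x2 = 21, 0 <= x_i <= 3
Step 1: y^k = 0.0, reduced costs: (12.0, 2.0)
  x^k = (0.0, 0.0), subgradient = b - a^T x = 21.0
  y^{k+1} = 0.0 + 0.25*21.0 = 5.25
Step 2: y^k = 5.25, reduced costs: (1.5, -24.25)
  x^k = (0.0, 3.0), subgradient = b - a^T x = 6.0
  y^{k+1} = 5.25 + 0.25*6.0 = 6.75
Step 3: y^k = 6.75, reduced costs: (-1.5, -31.75)
  x^k = (3.0, 3.0), subgradient = b - a^T x = 0.0
  y^{k+1} = 6.75 + 0.25*0.0 = 6.75
Step 4: y^k = 6.75, reduced costs: (-1.5, -31.75)
  x^k = (3.0, 3.0), subgradient = b - a^T x = 0.0
  y^{k+1} = 6.75 + 0.25*0.0 = 6.75
Dual objective at y_4 = 6.75: reduced costs (-1.5, -31.75), box minimizer x = (3.0, 3.0)
g(y_4) = b*y + (c1 - a1*y)*x1 + (c2 - a2*y)*x2 = 21*6.75 + (-1.5)*3.0 + (-31.75)*3.0 = 141.75 - 4.5 - 95.25 = 42.0


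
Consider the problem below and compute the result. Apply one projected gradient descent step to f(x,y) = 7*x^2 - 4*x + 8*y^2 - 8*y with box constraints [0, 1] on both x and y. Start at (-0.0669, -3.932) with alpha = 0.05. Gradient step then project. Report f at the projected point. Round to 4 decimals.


Step 1: Compute gradient at (-0.0669, -3.932).
grad_x = 2*7*-0.0669 - 4 = -4.9366
grad_y = 2*8*-3.932 - 8 = -70.912
Step 2: Gradient step.
x_raw = -0.0669 - 0.05*-4.9366 = 0.1799
y_raw = -3.932 - 0.05*-70.912 = -0.3864
Step 3: Project onto [0, 1].
x_proj = clip(0.1799) = 0.1799
y_proj = clip(-0.3864) = 0.0
Step 4: Evaluate f.
f(0.1799, 0.0) = -0.4931


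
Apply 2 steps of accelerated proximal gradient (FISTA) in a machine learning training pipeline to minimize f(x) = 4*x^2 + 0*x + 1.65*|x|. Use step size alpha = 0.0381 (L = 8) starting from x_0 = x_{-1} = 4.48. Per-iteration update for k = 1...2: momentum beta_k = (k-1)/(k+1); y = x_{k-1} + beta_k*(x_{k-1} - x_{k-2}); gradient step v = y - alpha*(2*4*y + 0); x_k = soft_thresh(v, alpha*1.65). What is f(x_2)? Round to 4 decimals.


FISTA on f(x) = 4*x^2 + 0*x + 1.65*|x|
L = 8, alpha = 0.0381
Iteration 1: beta = 0.0, y = 4.48 + 0.0*(4.48 - 4.48) = 4.48
  grad(y) = 35.84, v = y - alpha*grad = 3.1145
  prox(v) = soft_thresh(3.1145, 0.0629) = 3.0516
Iteration 2: beta = 0.3333, y = 3.0516 + 0.3333*(3.0516 - 4.48) = 2.5755
  grad(y) = 20.6041, v = y - alpha*grad = 1.7905
  prox(v) = soft_thresh(1.7905, 0.0629) = 1.7276
f(x_2) = 4*1.7276^2 + 0*1.7276 + 1.65*|1.7276| = 14.7894


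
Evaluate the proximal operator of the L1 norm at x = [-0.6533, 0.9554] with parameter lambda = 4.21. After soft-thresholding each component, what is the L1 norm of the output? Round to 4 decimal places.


Soft-thresholding with lambda = 4.21:
prox(-0.6533) = sign(-0.6533)*max(|-0.6533| - 4.21, 0) = 0.0
prox(0.9554) = sign(0.9554)*max(|0.9554| - 4.21, 0) = 0.0
prox(x) = [0.0, 0.0]
||prox(x)||_1 = 0.0 + 0.0 = 0.0


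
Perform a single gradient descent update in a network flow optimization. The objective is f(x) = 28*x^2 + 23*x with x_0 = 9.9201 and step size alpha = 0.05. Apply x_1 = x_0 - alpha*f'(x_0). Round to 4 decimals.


We compute the gradient at x_0 and apply the update.
f'(x) = 56*x + 23
f'(9.9201) = 56*9.9201 + 23 = 578.5256
x_1 = 9.9201 - 0.05*578.5256 = -19.0062


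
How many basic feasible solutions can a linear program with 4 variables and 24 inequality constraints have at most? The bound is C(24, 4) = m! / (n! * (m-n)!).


Each vertex corresponds to some choice of n active constraints out of m, so the number of vertices is at most C(m, n) = m! / (n!(m-n)!).
m = 24, n = 4
Numerator: 24 * 23 * 22 * 21
Denominator: 4! = 24
C(24, 4) = 10626


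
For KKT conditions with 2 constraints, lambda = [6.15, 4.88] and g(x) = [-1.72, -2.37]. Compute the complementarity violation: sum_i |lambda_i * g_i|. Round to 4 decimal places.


KKT complementary slackness check:
lambda_1 * g_1 = 6.15 * -1.72 = -10.578
lambda_2 * g_2 = 4.88 * -2.37 = -11.5656
Total violation = 10.578 + 11.5656 = 22.1436


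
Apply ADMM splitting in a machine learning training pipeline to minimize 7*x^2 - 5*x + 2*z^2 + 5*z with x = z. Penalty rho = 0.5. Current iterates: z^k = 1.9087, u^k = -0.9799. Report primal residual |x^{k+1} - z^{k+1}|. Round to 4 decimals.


ADMM iteration with rho = 0.5, z^k = 1.9087, u^k = -0.9799
Step 1: x-update.
Minimize 7*x^2 - 5*x + (0.5/2)*(x - 1.9087 - 0.9799)^2
FOC: (2*7 + 0.5)*x = 5 + 0.5*(1.9087 + 0.9799)
x^{k+1} = 0.4444
Step 2: z-update.
Minimize 2*z^2 + 5*z + (0.5/2)*(0.4444 - z - 0.9799)^2
FOC: (2*2 + 0.5)*z = -5 + 0.5*(0.4444 - 0.9799)
z^{k+1} = -1.1706
Step 3: u-update.
u^{k+1} = -0.9799 + 0.4444 + 1.1706 = 0.6351
Step 4: Primal residual = |0.4444 + 1.1706| = 1.615


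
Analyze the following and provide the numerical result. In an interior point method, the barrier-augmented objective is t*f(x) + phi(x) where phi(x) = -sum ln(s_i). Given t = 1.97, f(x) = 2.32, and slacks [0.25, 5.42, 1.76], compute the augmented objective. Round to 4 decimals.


Step 1: Compute log-barrier.
ln values: [-1.3863, 1.6901, 0.5653]
phi = -(-1.3863 + 1.6901 + 0.5653) = -0.8691
Step 2: Compute augmented objective.
t*f(x) = 1.97*2.32 = 4.5704
Total = 4.5704 - 0.8691 = 3.7013


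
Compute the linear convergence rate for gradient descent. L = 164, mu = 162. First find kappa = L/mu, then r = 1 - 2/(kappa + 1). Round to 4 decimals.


Step 1: Compute the condition number.
kappa = L/mu = 164/162 = 1.0123
Step 2: Compute the convergence rate.
r = 1 - 2/(kappa + 1) = 1 - 2*mu/(L + mu) = (L - mu)/(L + mu) = 2/326 = 0.0061


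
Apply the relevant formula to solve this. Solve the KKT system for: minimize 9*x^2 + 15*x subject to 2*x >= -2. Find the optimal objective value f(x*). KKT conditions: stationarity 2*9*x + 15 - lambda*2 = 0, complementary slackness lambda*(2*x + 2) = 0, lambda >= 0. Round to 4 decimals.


Step 1: Try lambda = 0 (constraint inactive).
Stationarity: 2*9*x + 15 = 0
x* = -15/(2*9) = -5/6 = -0.8333 (rounded; the exact value -5/6 is used below)
Check constraint: 2*-0.8333 = -1.6666 >= -2 -- satisfied.
Step 2: Compute optimal value.
f(x*) = 9*(-5/6)^2 + 15*(-5/6) = -6.25


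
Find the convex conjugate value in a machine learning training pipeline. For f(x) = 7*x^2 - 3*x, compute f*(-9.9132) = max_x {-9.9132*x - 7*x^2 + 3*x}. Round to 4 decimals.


f*(y) = sup_x {y*x - a*x^2 - b*x} = sup_x {(y-b)*x - a*x^2}
FOC: (y - b) - 2a*x = 0 => x* = (y - b)/(2a)
x* = (-9.9132 + 3)/(2*7) = -0.4938
f*(-9.9132) = (y-b)^2/(4a) = (-9.9132 + 3)^2/(4*7)
= 47.7923/28 = 1.7069


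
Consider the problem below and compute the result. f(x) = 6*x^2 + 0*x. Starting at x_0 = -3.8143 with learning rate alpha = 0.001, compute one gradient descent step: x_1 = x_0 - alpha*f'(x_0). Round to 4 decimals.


We compute the gradient at x_0 and apply the update.
f'(x) = 12*x + 0
f'(-3.8143) = 12*-3.8143 + 0 = -45.7716
x_1 = -3.8143 - 0.001*-45.7716 = -3.7685


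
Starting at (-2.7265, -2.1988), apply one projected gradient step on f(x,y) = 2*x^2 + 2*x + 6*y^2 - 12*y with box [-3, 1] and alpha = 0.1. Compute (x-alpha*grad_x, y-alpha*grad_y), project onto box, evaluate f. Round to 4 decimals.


Step 1: Compute gradient at (-2.7265, -2.1988).
grad_x = 2*2*-2.7265 + 2 = -8.906
grad_y = 2*6*-2.1988 - 12 = -38.3856
Step 2: Gradient step.
x_raw = -2.7265 - 0.1*-8.906 = -1.8359
y_raw = -2.1988 - 0.1*-38.3856 = 1.6398
Step 3: Project onto [-3, 1].
x_proj = clip(-1.8359) = -1.8359
y_proj = clip(1.6398) = 1.0
Step 4: Evaluate f.
f(-1.8359, 1.0) = -2.9307


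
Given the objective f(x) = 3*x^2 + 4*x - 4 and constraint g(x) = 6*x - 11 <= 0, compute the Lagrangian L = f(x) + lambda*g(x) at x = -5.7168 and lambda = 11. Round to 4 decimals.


Step 1: Evaluate f(x).
f(-5.7168) = 3*(-5.7168)^2 + 4*(-5.7168) - 4 = 71.1782
Step 2: Evaluate g(x).
g(-5.7168) = 6*-5.7168 - 11 = -45.3008
Step 3: Compute Lagrangian.
L = 71.1782 + 11*-45.3008 = -427.1306


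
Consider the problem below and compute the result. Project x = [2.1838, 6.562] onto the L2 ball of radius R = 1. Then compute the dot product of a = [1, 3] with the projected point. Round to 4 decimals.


Step 1: Compute ||x|| (intermediates to 6 decimals).
||x|| = sqrt(2.1838^2 + 6.562^2) = 6.915839
Step 2: Project.
Since ||x|| > R, scale = R/||x|| = 1/6.915839 = 0.144596, proj(x) = scale * x
proj(x) = [0.315769, 0.948839]
Step 3: Dot product.
a^T * proj(x) = 1*0.315769 + 3*0.948839 = 3.1623


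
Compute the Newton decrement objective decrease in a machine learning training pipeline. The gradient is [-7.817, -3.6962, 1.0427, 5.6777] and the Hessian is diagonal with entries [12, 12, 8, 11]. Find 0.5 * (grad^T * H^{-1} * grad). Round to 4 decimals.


Step 1: H is diagonal, so H^(-1) * g = [-0.6514, -0.308, 0.1303, 0.5162].
Step 2: g^T H^(-1) g = sum_i g_i^2 / H_ii
  = (-7.817)^2/12 + (-3.6962)^2/12 + (1.0427)^2/8 + (5.6777)^2/11
  = 5.0921 + 1.1385 + 0.1359 + 2.9306 = 9.2971
Step 3: Objective decrease = 0.5 * g^T H^(-1) g = 4.6485


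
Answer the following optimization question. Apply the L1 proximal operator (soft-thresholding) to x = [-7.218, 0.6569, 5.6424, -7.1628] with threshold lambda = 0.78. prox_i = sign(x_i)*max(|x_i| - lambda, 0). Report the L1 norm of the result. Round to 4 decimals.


Soft-thresholding with lambda = 0.78:
prox(-7.218) = sign(-7.218)*max(|-7.218| - 0.78, 0) = -6.438
prox(0.6569) = sign(0.6569)*max(|0.6569| - 0.78, 0) = 0.0
prox(5.6424) = sign(5.6424)*max(|5.6424| - 0.78, 0) = 4.8624
prox(-7.1628) = sign(-7.1628)*max(|-7.1628| - 0.78, 0) = -6.3828
prox(x) = [-6.438, 0.0, 4.8624, -6.3828]
||prox(x)||_1 = 6.438 + 0.0 + 4.8624 + 6.3828 = 17.6832


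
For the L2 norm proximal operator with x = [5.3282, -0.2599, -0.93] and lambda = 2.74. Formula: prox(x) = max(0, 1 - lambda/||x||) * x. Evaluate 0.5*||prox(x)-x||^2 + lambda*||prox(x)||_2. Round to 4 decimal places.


Step 1: Compute ||x||.
||x|| = 5.415
Step 2: Compute scaling factor.
scale = max(0, 1 - 2.74/5.415) = 0.494
Step 3: prox(x) = [2.6321, -0.1284, -0.4594]
||prox(x)|| = 2.675
Step 4: Proximal objective.
0.5*||prox-x||^2 = 3.7538
lambda*||prox|| = 7.3295
Total = 11.0833


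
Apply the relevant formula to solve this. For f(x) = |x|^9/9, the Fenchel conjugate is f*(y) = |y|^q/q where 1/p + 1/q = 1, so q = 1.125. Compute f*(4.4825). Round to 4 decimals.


The conjugate exponent q satisfies 1/p + 1/q = 1.
p = 9, so q = 9/(9 - 1) = 1.125
|y|^q = 4.4825^1.125 = 5.407
f*(4.4825) = 5.407 / 1.125 = 4.8063


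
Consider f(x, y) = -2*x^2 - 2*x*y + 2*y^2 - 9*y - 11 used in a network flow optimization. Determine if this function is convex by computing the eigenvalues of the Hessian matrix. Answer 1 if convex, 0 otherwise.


The Hessian of f(x,y) = -2*x^2 - 2*x*y + 2*y^2 - 9*y - 11 is:
H = [[-4, -2], [-2, 4]]
Trace = -4 + 4 = 0
Determinant = -4*4 - (-2)^2 = -20
Discriminant = (0)^2 - 4*-20 = 80.0
Eigenvalues: lambda_1 = -4.4721, lambda_2 = 4.4721
The function is not convex.

0


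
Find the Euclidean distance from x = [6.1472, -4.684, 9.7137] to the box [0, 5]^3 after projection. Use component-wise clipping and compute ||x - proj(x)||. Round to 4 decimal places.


Project each component onto [0, 5].
clip(6.1472) = 5.0, clip(-4.684) = 0.0, clip(9.7137) = 5.0
Projection = [5.0, 0.0, 5.0]
Squared diffs: [1.3161, 21.9399, 22.219]
Distance = sqrt(45.475) = 6.7435


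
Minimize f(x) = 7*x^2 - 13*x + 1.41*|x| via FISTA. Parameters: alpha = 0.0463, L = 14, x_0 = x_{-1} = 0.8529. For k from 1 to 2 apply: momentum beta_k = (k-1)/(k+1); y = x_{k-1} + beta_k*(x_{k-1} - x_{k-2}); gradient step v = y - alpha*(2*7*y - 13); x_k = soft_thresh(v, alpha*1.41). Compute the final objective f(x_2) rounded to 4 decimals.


FISTA on f(x) = 7*x^2 - 13*x + 1.41*|x|
L = 14, alpha = 0.0463
Iteration 1: beta = 0.0, y = 0.8529 + 0.0*(0.8529 - 0.8529) = 0.8529
  grad(y) = -1.0594, v = y - alpha*grad = 0.902
  prox(v) = soft_thresh(0.902, 0.0653) = 0.8367
Iteration 2: beta = 0.3333, y = 0.8367 + 0.3333*(0.8367 - 0.8529) = 0.8313
  grad(y) = -1.3624, v = y - alpha*grad = 0.8943
  prox(v) = soft_thresh(0.8943, 0.0653) = 0.8291
f(x_2) = 7*0.8291^2 - 13*0.8291 + 1.41*|0.8291| = -4.7974


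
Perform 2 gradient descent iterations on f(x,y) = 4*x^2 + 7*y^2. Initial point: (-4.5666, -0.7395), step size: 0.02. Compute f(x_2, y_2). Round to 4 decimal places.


Gradient descent on f(x,y) = 4*x^2 + 7*y^2.
Starting point: (-4.5666, -0.7395), alpha = 0.02
Step 1: grad_x = 2*4*-4.5666 = -36.5328, grad_y = 2*7*-0.7395 = -10.353
  x_1 = -4.5666 - 0.02*-36.5328 = -3.8359
  y_1 = -0.7395 - 0.02*-10.353 = -0.5324
Step 2: grad_x = 2*4*-3.8359 = -30.6876, grad_y = 2*7*-0.5324 = -7.4542
  x_2 = -3.8359 - 0.02*-30.6876 = -3.2222
  y_2 = -0.5324 - 0.02*-7.4542 = -0.3834
f(-3.2222, -0.3834) = 4*(-3.2222)^2 + 7*(-0.3834)^2 = 42.5588


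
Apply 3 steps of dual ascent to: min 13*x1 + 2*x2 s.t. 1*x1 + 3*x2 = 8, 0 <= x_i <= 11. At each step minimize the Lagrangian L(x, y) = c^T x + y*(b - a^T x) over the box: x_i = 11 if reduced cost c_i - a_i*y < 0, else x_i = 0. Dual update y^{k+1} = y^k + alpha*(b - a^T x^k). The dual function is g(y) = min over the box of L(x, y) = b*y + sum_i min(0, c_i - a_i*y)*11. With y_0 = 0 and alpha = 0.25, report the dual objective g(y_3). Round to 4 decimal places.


Dual ascent for LP: min 13*x1 + 2*x2, 1*x1 + 3*x2 = 8, 0 <= x_i <= 11
Step 1: y^k = 0.0, reduced costs: (13.0, 2.0)
  x^k = (0.0, 0.0), subgradient = b - a^T x = 8.0
  y^{k+1} = 0.0 + 0.25*8.0 = 2.0
Step 2: y^k = 2.0, reduced costs: (11.0, -4.0)
  x^k = (0.0, 11.0), subgradient = b - a^T x = -25.0
  y^{k+1} = 2.0 + 0.25*-25.0 = -4.25
Step 3: y^k = -4.25, reduced costs: (17.25, 14.75)
  x^k = (0.0, 0.0), subgradient = b - a^T x = 8.0
  y^{k+1} = -4.25 + 0.25*8.0 = -2.25
Dual objective at y_3 = -2.25: reduced costs (15.25, 8.75), box minimizer x = (0.0, 0.0)
g(y_3) = b*y + (c1 - a1*y)*x1 + (c2 - a2*y)*x2 = 8*(-2.25) + 15.25*0.0 + 8.75*0.0 = -18.0 + 0.0 + 0.0 = -18.0


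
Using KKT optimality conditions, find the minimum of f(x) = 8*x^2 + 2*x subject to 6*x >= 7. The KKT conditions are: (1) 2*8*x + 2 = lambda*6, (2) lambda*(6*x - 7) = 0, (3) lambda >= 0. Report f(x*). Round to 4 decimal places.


Step 1: Try lambda = 0 (constraint inactive).
x_unc = -2/(2*8) = -0.125
Check: 6*-0.125 = -0.75 < 7 -- violated!
Step 2: Constraint must be active: 6*x = 7
x* = 7/6 = 1.1667 (rounded; the exact value 7/6 is used below)
lambda = (2*8*(7/6) + 2)/6 = 3.4444
Step 3: Compute optimal value.
f(x*) = 8*(7/6)^2 + 2*(7/6) = 13.2222


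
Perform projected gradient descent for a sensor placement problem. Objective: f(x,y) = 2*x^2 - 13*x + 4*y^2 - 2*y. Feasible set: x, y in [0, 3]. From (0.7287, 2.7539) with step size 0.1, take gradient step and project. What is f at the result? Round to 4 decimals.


Step 1: Compute gradient at (0.7287, 2.7539).
grad_x = 2*2*0.7287 - 13 = -10.0852
grad_y = 2*4*2.7539 - 2 = 20.0312
Step 2: Gradient step.
x_raw = 0.7287 - 0.1*-10.0852 = 1.7372
y_raw = 2.7539 - 0.1*20.0312 = 0.7508
Step 3: Project onto [0, 3].
x_proj = clip(1.7372) = 1.7372
y_proj = clip(0.7508) = 0.7508
Step 4: Evaluate f.
f(1.7372, 0.7508) = -15.7949


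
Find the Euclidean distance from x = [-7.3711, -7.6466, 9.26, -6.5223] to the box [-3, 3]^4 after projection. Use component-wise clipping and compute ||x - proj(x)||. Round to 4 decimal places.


Project each component onto [-3, 3].
clip(-7.3711) = -3.0, clip(-7.6466) = -3.0, clip(9.26) = 3.0, clip(-6.5223) = -3.0
Projection = [-3.0, -3.0, 3.0, -3.0]
Squared diffs: [19.1065, 21.5909, 39.1876, 12.4066]
Distance = sqrt(92.2916) = 9.6069


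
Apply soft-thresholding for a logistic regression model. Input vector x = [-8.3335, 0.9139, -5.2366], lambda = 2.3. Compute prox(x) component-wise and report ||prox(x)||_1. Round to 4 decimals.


Soft-thresholding with lambda = 2.3:
prox(-8.3335) = sign(-8.3335)*max(|-8.3335| - 2.3, 0) = -6.0335
prox(0.9139) = sign(0.9139)*max(|0.9139| - 2.3, 0) = 0.0
prox(-5.2366) = sign(-5.2366)*max(|-5.2366| - 2.3, 0) = -2.9366
prox(x) = [-6.0335, 0.0, -2.9366]
||prox(x)||_1 = 6.0335 + 0.0 + 2.9366 = 8.9701


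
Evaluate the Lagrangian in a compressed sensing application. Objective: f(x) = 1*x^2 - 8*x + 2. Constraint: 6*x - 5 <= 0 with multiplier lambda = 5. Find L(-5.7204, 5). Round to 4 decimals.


Step 1: Evaluate f(x).
f(-5.7204) = 1*(-5.7204)^2 - 8*(-5.7204) + 2 = 80.4862
Step 2: Evaluate g(x).
g(-5.7204) = 6*-5.7204 - 5 = -39.3224
Step 3: Compute Lagrangian.
L = 80.4862 + 5*-39.3224 = -116.1258


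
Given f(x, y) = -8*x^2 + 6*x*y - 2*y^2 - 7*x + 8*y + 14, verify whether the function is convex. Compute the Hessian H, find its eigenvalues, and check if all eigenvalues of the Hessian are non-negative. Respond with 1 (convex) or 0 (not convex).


The Hessian of f(x,y) = -8*x^2 + 6*x*y - 2*y^2 - 7*x + 8*y + 14 is:
H = [[-16, 6], [6, -4]]
Trace = -16 - 4 = -20
Determinant = -16*-4 - (6)^2 = 28
Discriminant = (-20)^2 - 4*28 = 288.0
Eigenvalues: lambda_1 = -18.4853, lambda_2 = -1.5147
The function is not convex.

0


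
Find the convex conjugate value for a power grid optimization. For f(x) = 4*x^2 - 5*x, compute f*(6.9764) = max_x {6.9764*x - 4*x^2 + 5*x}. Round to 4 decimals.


f*(y) = sup_x {y*x - a*x^2 - b*x} = sup_x {(y-b)*x - a*x^2}
FOC: (y - b) - 2a*x = 0 => x* = (y - b)/(2a)
x* = (6.9764 + 5)/(2*4) = 1.4971
f*(6.9764) = (y-b)^2/(4a) = (6.9764 + 5)^2/(4*4)
= 143.4342/16 = 8.9646


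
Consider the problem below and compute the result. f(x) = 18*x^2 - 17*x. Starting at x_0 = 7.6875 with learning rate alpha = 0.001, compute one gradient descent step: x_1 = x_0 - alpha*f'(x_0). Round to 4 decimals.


We compute the gradient at x_0 and apply the update.
f'(x) = 36*x - 17
f'(7.6875) = 36*7.6875 - 17 = 259.75
x_1 = 7.6875 - 0.001*259.75 = 7.4278


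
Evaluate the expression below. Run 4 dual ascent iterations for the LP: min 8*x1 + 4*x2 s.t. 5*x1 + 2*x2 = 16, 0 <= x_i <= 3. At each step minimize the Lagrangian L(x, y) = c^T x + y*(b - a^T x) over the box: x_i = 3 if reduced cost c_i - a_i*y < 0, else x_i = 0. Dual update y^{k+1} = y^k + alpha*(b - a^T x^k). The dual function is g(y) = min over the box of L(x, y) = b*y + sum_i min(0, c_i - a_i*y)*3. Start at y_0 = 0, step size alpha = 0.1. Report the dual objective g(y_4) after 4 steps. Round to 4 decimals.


Dual ascent for LP: min 8*x1 + 4*x2, 5*x1 + 2*x2 = 16, 0 <= x_i <= 3
Step 1: y^k = 0.0, reduced costs: (8.0, 4.0)
  x^k = (0.0, 0.0), subgradient = b - a^T x = 16.0
  y^{k+1} = 0.0 + 0.1*16.0 = 1.6
Step 2: y^k = 1.6, reduced costs: (0.0, 0.8)
  x^k = (0.0, 0.0), subgradient = b - a^T x = 16.0
  y^{k+1} = 1.6 + 0.1*16.0 = 3.2
Step 3: y^k = 3.2, reduced costs: (-8.0, -2.4)
  x^k = (3.0, 3.0), subgradient = b - a^T x = -5.0
  y^{k+1} = 3.2 + 0.1*-5.0 = 2.7
Step 4: y^k = 2.7, reduced costs: (-5.5, -1.4)
  x^k = (3.0, 3.0), subgradient = b - a^T x = -5.0
  y^{k+1} = 2.7 + 0.1*-5.0 = 2.2
Dual objective at y_4 = 2.2: reduced costs (-3.0, -0.4), box minimizer x = (3.0, 3.0)
g(y_4) = b*y + (c1 - a1*y)*x1 + (c2 - a2*y)*x2 = 16*2.2 + (-3.0)*3.0 + (-0.4)*3.0 = 35.2 - 9.0 - 1.2 = 25.0


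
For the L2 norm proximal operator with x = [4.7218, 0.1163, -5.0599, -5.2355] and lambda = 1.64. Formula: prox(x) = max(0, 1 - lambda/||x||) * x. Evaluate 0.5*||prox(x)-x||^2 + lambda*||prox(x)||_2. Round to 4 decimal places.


Step 1: Compute ||x||.
||x|| = 8.6788
Step 2: Compute scaling factor.
scale = max(0, 1 - 1.64/8.6788) = 0.811
Step 3: prox(x) = [3.8295, 0.0943, -4.1038, -4.2462]
||prox(x)|| = 7.0388
Step 4: Proximal objective.
0.5*||prox-x||^2 = 1.3448
lambda*||prox|| = 11.5436
Total = 12.8885


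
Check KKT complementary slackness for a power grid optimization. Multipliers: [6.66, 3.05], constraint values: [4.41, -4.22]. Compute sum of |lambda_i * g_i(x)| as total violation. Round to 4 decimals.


KKT complementary slackness check:
lambda_1 * g_1 = 6.66 * 4.41 = 29.3706
lambda_2 * g_2 = 3.05 * -4.22 = -12.871
Total violation = 29.3706 + 12.871 = 42.2416


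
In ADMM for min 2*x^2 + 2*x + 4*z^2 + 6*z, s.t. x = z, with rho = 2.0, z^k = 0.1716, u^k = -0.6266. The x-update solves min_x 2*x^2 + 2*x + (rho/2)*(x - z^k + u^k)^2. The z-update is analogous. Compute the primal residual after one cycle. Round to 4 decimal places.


ADMM iteration with rho = 2.0, z^k = 0.1716, u^k = -0.6266
Step 1: x-update.
Minimize 2*x^2 + 2*x + (2.0/2)*(x - 0.1716 - 0.6266)^2
FOC: (2*2 + 2.0)*x = -2 + 2.0*(0.1716 + 0.6266)
x^{k+1} = -0.0673
Step 2: z-update.
Minimize 4*z^2 + 6*z + (2.0/2)*(-0.0673 - z - 0.6266)^2
FOC: (2*4 + 2.0)*z = -6 + 2.0*(-0.0673 - 0.6266)
z^{k+1} = -0.7388
Step 3: u-update.
u^{k+1} = -0.6266 - 0.0673 + 0.7388 = 0.0449
Step 4: Primal residual = |-0.0673 + 0.7388| = 0.6715


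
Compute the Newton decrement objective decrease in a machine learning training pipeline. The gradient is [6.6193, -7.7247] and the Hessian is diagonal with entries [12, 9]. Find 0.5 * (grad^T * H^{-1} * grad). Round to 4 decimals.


Step 1: H is diagonal, so H^(-1) * g = [0.5516, -0.8583].
Step 2: g^T H^(-1) g = sum_i g_i^2 / H_ii
  = (6.6193)^2/12 + (-7.7247)^2/9
  = 3.6513 + 6.6301 = 10.2814
Step 3: Objective decrease = 0.5 * g^T H^(-1) g = 5.1407


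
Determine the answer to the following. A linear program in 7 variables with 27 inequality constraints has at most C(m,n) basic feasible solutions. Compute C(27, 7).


Each vertex corresponds to some choice of n active constraints out of m, so the number of vertices is at most C(m, n) = m! / (n!(m-n)!).
m = 27, n = 7
Numerator: 27 * 26 * 25 * 24 * 23 * 22 * 21
Denominator: 7! = 5040
C(27, 7) = 888030


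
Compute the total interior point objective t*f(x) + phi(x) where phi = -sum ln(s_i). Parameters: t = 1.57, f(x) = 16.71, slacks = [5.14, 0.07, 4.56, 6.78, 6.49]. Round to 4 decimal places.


Step 1: Compute log-barrier.
ln values: [1.6371, -2.6593, 1.5173, 1.914, 1.8703]
phi = -(1.6371 - 2.6593 + 1.5173 + 1.914 + 1.8703) = -4.2794
Step 2: Compute augmented objective.
t*f(x) = 1.57*16.71 = 26.2347
Total = 26.2347 - 4.2794 = 21.9553


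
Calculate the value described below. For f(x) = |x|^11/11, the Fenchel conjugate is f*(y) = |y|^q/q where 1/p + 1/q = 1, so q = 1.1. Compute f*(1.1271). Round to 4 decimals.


The conjugate exponent q satisfies 1/p + 1/q = 1.
p = 11, so q = 11/(11 - 1) = 1.1
|y|^q = 1.1271^1.1 = 1.1407
f*(1.1271) = 1.1407 / 1.1 = 1.037


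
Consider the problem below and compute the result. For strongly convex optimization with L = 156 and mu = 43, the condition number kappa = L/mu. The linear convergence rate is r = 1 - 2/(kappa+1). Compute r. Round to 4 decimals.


Step 1: Compute the condition number.
kappa = L/mu = 156/43 = 3.6279
Step 2: Compute the convergence rate.
r = 1 - 2/(kappa + 1) = 1 - 2*mu/(L + mu) = (L - mu)/(L + mu) = 113/199 = 0.5678


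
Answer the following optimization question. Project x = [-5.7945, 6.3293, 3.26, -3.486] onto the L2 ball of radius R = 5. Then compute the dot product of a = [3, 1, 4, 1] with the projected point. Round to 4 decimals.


Step 1: Compute ||x|| (intermediates to 6 decimals).
||x|| = sqrt((-5.7945)^2 + 6.3293^2 + 3.26^2 + (-3.486)^2) = 9.819168
Step 2: Project.
Since ||x|| > R, scale = R/||x|| = 5/9.819168 = 0.509208, proj(x) = scale * x
proj(x) = [-2.950606, 3.22293, 1.660018, -1.775099]
Step 3: Dot product.
a^T * proj(x) = 3*(-2.950606) + 1*3.22293 + 4*1.660018 + 1*(-1.775099) = -0.7639


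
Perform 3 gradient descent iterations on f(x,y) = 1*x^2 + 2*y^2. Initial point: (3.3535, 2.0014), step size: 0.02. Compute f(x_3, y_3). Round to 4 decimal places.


Gradient descent on f(x,y) = 1*x^2 + 2*y^2.
Starting point: (3.3535, 2.0014), alpha = 0.02
Step 1: grad_x = 2*1*3.3535 = 6.707, grad_y = 2*2*2.0014 = 8.0056
  x_1 = 3.3535 - 0.02*6.707 = 3.2194
  y_1 = 2.0014 - 0.02*8.0056 = 1.8413
Step 2: grad_x = 2*1*3.2194 = 6.4387, grad_y = 2*2*1.8413 = 7.3652
  x_2 = 3.2194 - 0.02*6.4387 = 3.0906
  y_2 = 1.8413 - 0.02*7.3652 = 1.694
Step 3: grad_x = 2*1*3.0906 = 6.1812, grad_y = 2*2*1.694 = 6.7759
  x_3 = 3.0906 - 0.02*6.1812 = 2.967
  y_3 = 1.694 - 0.02*6.7759 = 1.5585
f(2.967, 1.5585) = 1*2.967^2 + 2*1.5585^2 = 13.6605


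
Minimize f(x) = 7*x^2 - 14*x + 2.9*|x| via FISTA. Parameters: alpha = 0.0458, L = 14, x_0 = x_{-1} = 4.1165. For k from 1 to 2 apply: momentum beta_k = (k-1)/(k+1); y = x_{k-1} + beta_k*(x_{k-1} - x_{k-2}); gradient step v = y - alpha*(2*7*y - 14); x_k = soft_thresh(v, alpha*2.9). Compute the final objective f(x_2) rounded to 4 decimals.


FISTA on f(x) = 7*x^2 - 14*x + 2.9*|x|
L = 14, alpha = 0.0458
Iteration 1: beta = 0.0, y = 4.1165 + 0.0*(4.1165 - 4.1165) = 4.1165
  grad(y) = 43.631, v = y - alpha*grad = 2.1182
  prox(v) = soft_thresh(2.1182, 0.1328) = 1.9854
Iteration 2: beta = 0.3333, y = 1.9854 + 0.3333*(1.9854 - 4.1165) = 1.275
  grad(y) = 3.8501, v = y - alpha*grad = 1.0987
  prox(v) = soft_thresh(1.0987, 0.1328) = 0.9659
f(x_2) = 7*0.9659^2 - 14*0.9659 + 2.9*|0.9659| = -4.1909


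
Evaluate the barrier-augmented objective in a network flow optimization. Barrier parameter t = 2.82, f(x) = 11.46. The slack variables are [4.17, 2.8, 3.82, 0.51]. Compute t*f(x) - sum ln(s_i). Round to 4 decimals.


Step 1: Compute log-barrier.
ln values: [1.4279, 1.0296, 1.3403, -0.6733]
phi = -(1.4279 + 1.0296 + 1.3403 - 0.6733) = -3.1244
Step 2: Compute augmented objective.
t*f(x) = 2.82*11.46 = 32.3172
Total = 32.3172 - 3.1244 = 29.1928


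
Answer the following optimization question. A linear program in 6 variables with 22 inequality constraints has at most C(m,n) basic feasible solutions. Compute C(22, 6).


Each vertex corresponds to some choice of n active constraints out of m, so the number of vertices is at most C(m, n) = m! / (n!(m-n)!).
m = 22, n = 6
Numerator: 22 * 21 * 20 * 19 * 18 * 17
Denominator: 6! = 720
C(22, 6) = 74613


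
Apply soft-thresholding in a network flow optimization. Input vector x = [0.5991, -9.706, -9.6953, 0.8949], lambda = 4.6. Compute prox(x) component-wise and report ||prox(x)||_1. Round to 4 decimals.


Soft-thresholding with lambda = 4.6:
prox(0.5991) = sign(0.5991)*max(|0.5991| - 4.6, 0) = 0.0
prox(-9.706) = sign(-9.706)*max(|-9.706| - 4.6, 0) = -5.106
prox(-9.6953) = sign(-9.6953)*max(|-9.6953| - 4.6, 0) = -5.0953
prox(0.8949) = sign(0.8949)*max(|0.8949| - 4.6, 0) = 0.0
prox(x) = [0.0, -5.106, -5.0953, 0.0]
||prox(x)||_1 = 0.0 + 5.106 + 5.0953 + 0.0 = 10.2013


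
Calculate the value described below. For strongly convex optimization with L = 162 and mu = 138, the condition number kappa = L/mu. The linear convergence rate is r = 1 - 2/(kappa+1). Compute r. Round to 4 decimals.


Step 1: Compute the condition number.
kappa = L/mu = 162/138 = 1.1739
Step 2: Compute the convergence rate.
r = 1 - 2/(kappa + 1) = 1 - 2*mu/(L + mu) = (L - mu)/(L + mu) = 24/300 = 0.08


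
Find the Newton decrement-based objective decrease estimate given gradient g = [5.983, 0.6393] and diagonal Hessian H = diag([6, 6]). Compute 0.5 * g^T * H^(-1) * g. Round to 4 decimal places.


Step 1: H is diagonal, so H^(-1) * g = [0.9972, 0.1066].
Step 2: g^T H^(-1) g = sum_i g_i^2 / H_ii
  = (5.983)^2/6 + (0.6393)^2/6
  = 5.966 + 0.0681 = 6.0342
Step 3: Objective decrease = 0.5 * g^T H^(-1) g = 3.0171


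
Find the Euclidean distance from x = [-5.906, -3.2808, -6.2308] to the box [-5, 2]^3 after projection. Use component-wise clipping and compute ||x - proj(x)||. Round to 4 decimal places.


Project each component onto [-5, 2].
clip(-5.906) = -5.0, clip(-3.2808) = -3.2808, clip(-6.2308) = -5.0
Projection = [-5.0, -3.2808, -5.0]
Squared diffs: [0.8208, 0.0, 1.5149]
Distance = sqrt(2.3357) = 1.5283


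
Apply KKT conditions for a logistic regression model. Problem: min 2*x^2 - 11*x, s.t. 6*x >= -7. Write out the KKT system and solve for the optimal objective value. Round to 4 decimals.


Step 1: Try lambda = 0 (constraint inactive).
Stationarity: 2*2*x - 11 = 0
x* = 11/(2*2) = 2.75
Check constraint: 6*2.75 = 16.5 >= -7 -- satisfied.
Step 2: Compute optimal value.
f(x*) = 2*2.75^2 - 11*2.75 = -15.125


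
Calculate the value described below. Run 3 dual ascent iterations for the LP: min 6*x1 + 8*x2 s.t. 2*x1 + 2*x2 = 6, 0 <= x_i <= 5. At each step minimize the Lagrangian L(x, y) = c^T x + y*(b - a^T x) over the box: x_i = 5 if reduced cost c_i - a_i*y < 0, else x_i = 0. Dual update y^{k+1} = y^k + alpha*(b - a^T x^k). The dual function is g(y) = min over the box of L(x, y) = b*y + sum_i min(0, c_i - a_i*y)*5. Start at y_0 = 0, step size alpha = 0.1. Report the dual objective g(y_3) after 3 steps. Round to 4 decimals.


Dual ascent for LP: min 6*x1 + 8*x2, 2*x1 + 2*x2 = 6, 0 <= x_i <= 5
Step 1: y^k = 0.0, reduced costs: (6.0, 8.0)
  x^k = (0.0, 0.0), subgradient = b - a^T x = 6.0
  y^{k+1} = 0.0 + 0.1*6.0 = 0.6
Step 2: y^k = 0.6, reduced costs: (4.8, 6.8)
  x^k = (0.0, 0.0), subgradient = b - a^T x = 6.0
  y^{k+1} = 0.6 + 0.1*6.0 = 1.2
Step 3: y^k = 1.2, reduced costs: (3.6, 5.6)
  x^k = (0.0, 0.0), subgradient = b - a^T x = 6.0
  y^{k+1} = 1.2 + 0.1*6.0 = 1.8
Dual objective at y_3 = 1.8: reduced costs (2.4, 4.4), box minimizer x = (0.0, 0.0)
g(y_3) = b*y + (c1 - a1*y)*x1 + (c2 - a2*y)*x2 = 6*1.8 + 2.4*0.0 + 4.4*0.0 = 10.8 + 0.0 + 0.0 = 10.8


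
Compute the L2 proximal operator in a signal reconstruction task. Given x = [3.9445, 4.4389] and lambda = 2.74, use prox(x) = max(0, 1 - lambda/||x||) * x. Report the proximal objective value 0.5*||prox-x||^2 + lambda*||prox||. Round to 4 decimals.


Step 1: Compute ||x||.
||x|| = 5.9383
Step 2: Compute scaling factor.
scale = max(0, 1 - 2.74/5.9383) = 0.5386
Step 3: prox(x) = [2.1244, 2.3907]
||prox(x)|| = 3.1983
Step 4: Proximal objective.
0.5*||prox-x||^2 = 3.7538
lambda*||prox|| = 8.7633
Total = 12.517


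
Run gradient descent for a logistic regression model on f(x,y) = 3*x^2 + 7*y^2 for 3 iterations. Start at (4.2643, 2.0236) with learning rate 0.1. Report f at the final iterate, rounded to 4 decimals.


Gradient descent on f(x,y) = 3*x^2 + 7*y^2.
Starting point: (4.2643, 2.0236), alpha = 0.1
Step 1: grad_x = 2*3*4.2643 = 25.5858, grad_y = 2*7*2.0236 = 28.3304
  x_1 = 4.2643 - 0.1*25.5858 = 1.7057
  y_1 = 2.0236 - 0.1*28.3304 = -0.8094
Step 2: grad_x = 2*3*1.7057 = 10.2343, grad_y = 2*7*-0.8094 = -11.3322
  x_2 = 1.7057 - 0.1*10.2343 = 0.6823
  y_2 = -0.8094 - 0.1*-11.3322 = 0.3238
Step 3: grad_x = 2*3*0.6823 = 4.0937, grad_y = 2*7*0.3238 = 4.5329
  x_3 = 0.6823 - 0.1*4.0937 = 0.2729
  y_3 = 0.3238 - 0.1*4.5329 = -0.1295
f(0.2729, -0.1295) = 3*0.2729^2 + 7*(-0.1295)^2 = 0.3409
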